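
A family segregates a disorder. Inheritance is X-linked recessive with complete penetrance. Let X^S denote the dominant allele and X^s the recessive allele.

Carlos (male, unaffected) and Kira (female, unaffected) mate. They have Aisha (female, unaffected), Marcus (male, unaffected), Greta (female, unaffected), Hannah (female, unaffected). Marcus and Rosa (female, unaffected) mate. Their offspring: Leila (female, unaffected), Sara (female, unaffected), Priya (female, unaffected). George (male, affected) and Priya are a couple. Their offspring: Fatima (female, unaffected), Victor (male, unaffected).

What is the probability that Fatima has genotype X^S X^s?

Fatima is unaffected so carries S and received s from George (X^s Y), so Fatima is X^S X^s, giving P(X^S X^s) = 1.

1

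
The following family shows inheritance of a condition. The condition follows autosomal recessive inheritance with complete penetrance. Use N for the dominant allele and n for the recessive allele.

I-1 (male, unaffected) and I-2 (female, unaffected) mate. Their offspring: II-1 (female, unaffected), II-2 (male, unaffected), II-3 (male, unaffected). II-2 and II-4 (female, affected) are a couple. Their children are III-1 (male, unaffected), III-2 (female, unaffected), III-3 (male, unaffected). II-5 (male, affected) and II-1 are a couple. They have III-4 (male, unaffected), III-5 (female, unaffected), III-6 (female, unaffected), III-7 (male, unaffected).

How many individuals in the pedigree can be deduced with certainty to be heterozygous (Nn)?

7

Obligate heterozygotes: III-1 is unaffected so carries N and received n from II-4 (nn), so III-1 is Nn; III-2 is unaffected so carries N and received n from II-4 (nn), so III-2 is Nn; III-3 is unaffected so carries N and received n from II-4 (nn), so III-3 is Nn; III-4 is unaffected so carries N and received n from II-5 (nn), so III-4 is Nn; III-5 is unaffected so carries N and received n from II-5 (nn), so III-5 is Nn; III-6 is unaffected so carries N and received n from II-5 (nn), so III-6 is Nn; III-7 is unaffected so carries N and received n from II-5 (nn), so III-7 is Nn.
Every other individual is either homozygous by phenotype or has at least one consistent homozygous assignment, so the count is 7.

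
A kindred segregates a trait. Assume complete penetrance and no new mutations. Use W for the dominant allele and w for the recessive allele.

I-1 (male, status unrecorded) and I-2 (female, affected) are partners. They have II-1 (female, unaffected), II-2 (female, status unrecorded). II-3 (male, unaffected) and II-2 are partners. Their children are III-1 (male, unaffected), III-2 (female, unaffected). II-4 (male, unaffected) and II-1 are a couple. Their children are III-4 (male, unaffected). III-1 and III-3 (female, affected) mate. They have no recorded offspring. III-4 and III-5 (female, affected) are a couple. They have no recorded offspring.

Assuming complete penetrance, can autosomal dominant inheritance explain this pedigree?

A consistent assignment under autosomal dominant exists: I-1 Ww, I-2 Ww, II-1 ww, II-2 Ww, II-3 ww, II-4 ww, III-1 ww, III-2 ww, III-3 WW, III-4 ww, III-5 WW.
In this assignment every recorded phenotype matches its genotype and every non-founder's genotype is obtainable from its parents' genotypes, so the pedigree is consistent.

Yes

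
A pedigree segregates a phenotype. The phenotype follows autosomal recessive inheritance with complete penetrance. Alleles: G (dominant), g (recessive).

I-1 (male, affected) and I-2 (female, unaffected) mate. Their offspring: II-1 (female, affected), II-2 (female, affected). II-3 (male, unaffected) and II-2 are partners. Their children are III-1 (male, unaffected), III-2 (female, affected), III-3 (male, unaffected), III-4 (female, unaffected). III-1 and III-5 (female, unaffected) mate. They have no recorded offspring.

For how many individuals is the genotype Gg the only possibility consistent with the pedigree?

Obligate heterozygotes: I-2 is unaffected so carries G and passed g to II-1 (gg), so I-2 is Gg; II-3 is unaffected so carries G and passed g to III-2 (gg), so II-3 is Gg; III-1 is unaffected so carries G and received g from II-2 (gg), so III-1 is Gg; III-3 is unaffected so carries G and received g from II-2 (gg), so III-3 is Gg; III-4 is unaffected so carries G and received g from II-2 (gg), so III-4 is Gg.
Every other individual is either homozygous by phenotype or has at least one consistent homozygous assignment, so the count is 5.

5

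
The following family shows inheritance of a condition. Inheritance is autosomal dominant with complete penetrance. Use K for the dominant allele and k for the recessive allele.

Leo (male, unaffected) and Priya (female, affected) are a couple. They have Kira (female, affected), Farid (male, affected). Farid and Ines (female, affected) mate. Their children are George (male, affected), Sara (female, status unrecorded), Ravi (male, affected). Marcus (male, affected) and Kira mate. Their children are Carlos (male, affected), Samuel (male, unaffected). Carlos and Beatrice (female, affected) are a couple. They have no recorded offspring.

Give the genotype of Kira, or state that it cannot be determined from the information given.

Kk

From phenotype alone, Kira is KK or Kk.
Kira is affected so carries K and received k from Leo (kk), so Kira is Kk.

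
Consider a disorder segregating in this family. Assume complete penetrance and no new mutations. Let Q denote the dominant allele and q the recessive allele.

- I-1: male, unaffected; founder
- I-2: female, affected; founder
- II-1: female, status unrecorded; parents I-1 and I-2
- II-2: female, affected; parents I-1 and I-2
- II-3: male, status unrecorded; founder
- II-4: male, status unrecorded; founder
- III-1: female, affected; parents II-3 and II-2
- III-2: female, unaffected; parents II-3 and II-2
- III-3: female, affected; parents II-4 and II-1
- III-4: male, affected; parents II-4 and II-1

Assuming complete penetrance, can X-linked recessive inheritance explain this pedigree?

Under X-linked recessive, II-2 (affected, female) cannot arise from I-1 (unaffected) × I-2 (affected).

No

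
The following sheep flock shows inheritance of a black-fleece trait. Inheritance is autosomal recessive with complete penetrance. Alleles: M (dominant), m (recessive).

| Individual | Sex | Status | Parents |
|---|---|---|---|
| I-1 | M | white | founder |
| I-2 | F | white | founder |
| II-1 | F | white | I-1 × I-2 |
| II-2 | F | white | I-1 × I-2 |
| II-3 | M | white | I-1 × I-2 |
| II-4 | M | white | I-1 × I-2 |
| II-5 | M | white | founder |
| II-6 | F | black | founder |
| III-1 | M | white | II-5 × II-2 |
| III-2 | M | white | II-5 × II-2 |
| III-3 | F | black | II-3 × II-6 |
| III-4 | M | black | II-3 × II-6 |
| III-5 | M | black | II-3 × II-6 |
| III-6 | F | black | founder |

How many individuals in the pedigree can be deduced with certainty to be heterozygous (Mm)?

Obligate heterozygotes: II-3 is white so carries M and passed m to III-3 (mm), so II-3 is Mm.
Every other individual is either homozygous by phenotype or has at least one consistent homozygous assignment, so the count is 1.

1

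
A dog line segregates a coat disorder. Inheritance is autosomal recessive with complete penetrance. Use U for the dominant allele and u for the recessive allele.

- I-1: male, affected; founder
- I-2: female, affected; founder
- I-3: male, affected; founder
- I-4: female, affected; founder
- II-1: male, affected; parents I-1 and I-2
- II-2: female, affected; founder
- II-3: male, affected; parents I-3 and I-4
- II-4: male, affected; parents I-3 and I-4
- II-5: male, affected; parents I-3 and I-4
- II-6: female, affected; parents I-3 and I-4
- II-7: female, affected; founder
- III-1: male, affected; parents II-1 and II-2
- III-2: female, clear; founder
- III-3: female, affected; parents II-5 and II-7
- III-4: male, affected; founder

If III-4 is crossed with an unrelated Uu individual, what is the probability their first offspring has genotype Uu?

1/2

III-4 is affected, so III-4 is uu.
The cross gives 1/2 Uu : 1/2 uu, so P(offspring has genotype Uu) = 1/2.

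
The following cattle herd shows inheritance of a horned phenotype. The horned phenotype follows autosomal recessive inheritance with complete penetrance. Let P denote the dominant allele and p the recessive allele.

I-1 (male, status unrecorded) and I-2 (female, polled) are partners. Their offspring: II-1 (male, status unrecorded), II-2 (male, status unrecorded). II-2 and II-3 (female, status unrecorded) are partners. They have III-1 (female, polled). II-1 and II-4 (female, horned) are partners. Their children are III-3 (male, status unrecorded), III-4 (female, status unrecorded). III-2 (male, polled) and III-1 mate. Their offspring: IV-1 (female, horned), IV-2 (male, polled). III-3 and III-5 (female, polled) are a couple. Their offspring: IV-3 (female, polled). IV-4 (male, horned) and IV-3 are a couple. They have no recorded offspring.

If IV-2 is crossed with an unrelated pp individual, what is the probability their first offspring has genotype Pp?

III-2 is polled so carries P and passed p to IV-1 (pp), so III-2 is Pp.
III-1 is polled so carries P and passed p to IV-1 (pp), so III-1 is Pp.
IV-2 is a polled offspring of III-2 (Pp) × III-1 (Pp), whose cross gives 1/4 PP : 1/2 Pp : 1/4 pp; conditioning on being polled, IV-2 is PP with probability 1/3, Pp with probability 2/3.
Summing over parental genotype combinations, P(offspring has genotype Pp) = 1/3·1 + 2/3·1/2 = 2/3.

2/3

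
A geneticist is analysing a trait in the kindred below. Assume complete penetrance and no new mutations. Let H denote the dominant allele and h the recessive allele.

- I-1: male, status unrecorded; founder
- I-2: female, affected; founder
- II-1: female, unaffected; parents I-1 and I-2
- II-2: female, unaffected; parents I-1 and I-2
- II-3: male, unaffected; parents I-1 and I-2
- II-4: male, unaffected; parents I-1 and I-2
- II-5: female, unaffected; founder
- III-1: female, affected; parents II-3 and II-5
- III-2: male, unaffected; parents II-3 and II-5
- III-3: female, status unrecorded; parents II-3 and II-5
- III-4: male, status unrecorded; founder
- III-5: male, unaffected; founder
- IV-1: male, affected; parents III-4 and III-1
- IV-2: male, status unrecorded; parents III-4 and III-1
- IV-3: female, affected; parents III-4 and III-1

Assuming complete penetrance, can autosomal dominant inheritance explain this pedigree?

No

Under autosomal dominant, III-1 (affected, female) cannot arise from II-3 (unaffected) × II-5 (unaffected).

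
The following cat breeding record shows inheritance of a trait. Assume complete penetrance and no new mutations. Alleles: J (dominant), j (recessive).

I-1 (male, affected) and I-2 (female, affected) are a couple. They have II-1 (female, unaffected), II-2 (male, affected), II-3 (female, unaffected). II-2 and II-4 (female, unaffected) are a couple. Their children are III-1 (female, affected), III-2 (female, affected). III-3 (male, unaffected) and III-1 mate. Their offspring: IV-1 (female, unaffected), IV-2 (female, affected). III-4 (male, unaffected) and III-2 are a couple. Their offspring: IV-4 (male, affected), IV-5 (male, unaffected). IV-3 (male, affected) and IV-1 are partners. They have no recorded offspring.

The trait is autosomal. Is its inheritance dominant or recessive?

dominant

I-1 and I-2 are both affected yet have an unaffected child II-1. Under a recessive model two affected parents are homozygous and every child would be affected, so the trait cannot be recessive.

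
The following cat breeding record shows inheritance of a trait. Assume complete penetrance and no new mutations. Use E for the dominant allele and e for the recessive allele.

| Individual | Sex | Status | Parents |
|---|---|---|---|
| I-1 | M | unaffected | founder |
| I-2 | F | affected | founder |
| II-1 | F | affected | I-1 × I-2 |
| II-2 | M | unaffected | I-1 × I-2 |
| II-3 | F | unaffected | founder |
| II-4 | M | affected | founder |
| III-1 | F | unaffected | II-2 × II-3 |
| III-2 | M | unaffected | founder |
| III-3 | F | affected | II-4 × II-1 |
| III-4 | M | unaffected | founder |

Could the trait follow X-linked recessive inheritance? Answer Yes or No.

Under X-linked recessive, II-1 (affected, female) cannot arise from I-1 (unaffected) × I-2 (affected).

No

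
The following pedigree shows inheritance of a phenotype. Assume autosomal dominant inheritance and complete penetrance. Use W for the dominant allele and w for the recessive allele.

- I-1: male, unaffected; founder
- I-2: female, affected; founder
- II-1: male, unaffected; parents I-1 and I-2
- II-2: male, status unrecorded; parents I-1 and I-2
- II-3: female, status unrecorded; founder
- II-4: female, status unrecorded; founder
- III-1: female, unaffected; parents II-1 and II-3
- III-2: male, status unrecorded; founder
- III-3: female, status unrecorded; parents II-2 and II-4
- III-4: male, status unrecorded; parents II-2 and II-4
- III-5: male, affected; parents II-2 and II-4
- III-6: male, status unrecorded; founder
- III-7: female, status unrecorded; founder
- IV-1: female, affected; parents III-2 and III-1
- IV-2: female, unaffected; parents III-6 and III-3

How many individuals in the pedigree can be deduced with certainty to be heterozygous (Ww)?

2

Obligate heterozygotes: I-2 is affected so carries W and passed w to II-1 (ww), so I-2 is Ww; IV-1 is affected so carries W and received w from III-1 (ww), so IV-1 is Ww.
Every other individual is either homozygous by phenotype or has at least one consistent homozygous assignment, so the count is 2.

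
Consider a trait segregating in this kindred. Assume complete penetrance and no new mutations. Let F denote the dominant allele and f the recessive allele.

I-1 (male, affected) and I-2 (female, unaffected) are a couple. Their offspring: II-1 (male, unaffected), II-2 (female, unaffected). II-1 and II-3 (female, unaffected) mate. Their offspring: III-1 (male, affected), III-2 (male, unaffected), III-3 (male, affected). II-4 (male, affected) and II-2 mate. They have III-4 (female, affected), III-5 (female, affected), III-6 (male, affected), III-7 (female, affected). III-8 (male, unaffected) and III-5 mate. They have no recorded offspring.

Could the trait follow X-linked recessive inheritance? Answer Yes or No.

A consistent assignment under X-linked recessive exists: I-1 X^f Y, I-2 X^F X^F, II-1 X^F Y, II-2 X^F X^f, II-3 X^F X^f, II-4 X^f Y, III-1 X^f Y, III-2 X^F Y, III-3 X^f Y, III-4 X^f X^f, III-5 X^f X^f, III-6 X^f Y, III-7 X^f X^f, III-8 X^F Y.
In this assignment every recorded phenotype matches its genotype and every non-founder's genotype is obtainable from its parents' genotypes, so the pedigree is consistent.

Yes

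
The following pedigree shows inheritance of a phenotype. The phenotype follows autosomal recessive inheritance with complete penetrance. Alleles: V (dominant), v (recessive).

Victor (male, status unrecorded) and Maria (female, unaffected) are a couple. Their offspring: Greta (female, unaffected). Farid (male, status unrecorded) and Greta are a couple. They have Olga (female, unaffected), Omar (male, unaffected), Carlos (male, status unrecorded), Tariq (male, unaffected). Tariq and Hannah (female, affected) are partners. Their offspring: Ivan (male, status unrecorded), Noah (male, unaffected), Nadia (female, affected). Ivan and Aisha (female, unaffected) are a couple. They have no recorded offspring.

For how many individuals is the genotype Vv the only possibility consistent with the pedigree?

Obligate heterozygotes: Tariq is unaffected so carries V and passed v to Nadia (vv), so Tariq is Vv; Noah is unaffected so carries V and received v from Hannah (vv), so Noah is Vv.
Every other individual is either homozygous by phenotype or has at least one consistent homozygous assignment, so the count is 2.

2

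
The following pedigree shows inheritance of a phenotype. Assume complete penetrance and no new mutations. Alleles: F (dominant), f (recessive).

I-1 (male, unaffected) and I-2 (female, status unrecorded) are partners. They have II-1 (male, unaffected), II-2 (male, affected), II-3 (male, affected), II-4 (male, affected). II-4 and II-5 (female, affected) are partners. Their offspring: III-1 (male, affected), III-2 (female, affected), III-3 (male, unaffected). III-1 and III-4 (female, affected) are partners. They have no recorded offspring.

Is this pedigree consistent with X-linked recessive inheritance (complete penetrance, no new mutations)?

No

Under X-linked recessive, III-3 (unaffected, male) cannot arise from II-4 (affected) × II-5 (affected).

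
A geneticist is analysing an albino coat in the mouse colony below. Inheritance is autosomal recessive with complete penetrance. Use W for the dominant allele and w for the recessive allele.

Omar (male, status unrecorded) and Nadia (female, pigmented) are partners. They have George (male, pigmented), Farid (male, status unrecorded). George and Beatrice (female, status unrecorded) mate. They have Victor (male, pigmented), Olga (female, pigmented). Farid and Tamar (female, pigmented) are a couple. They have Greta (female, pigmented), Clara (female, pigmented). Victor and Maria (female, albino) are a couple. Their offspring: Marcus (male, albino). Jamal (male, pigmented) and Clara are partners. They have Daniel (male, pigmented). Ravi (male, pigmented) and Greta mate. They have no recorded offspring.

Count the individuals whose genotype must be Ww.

1

Obligate heterozygotes: Victor is pigmented so carries W and passed w to Marcus (ww), so Victor is Ww.
Every other individual is either homozygous by phenotype or has at least one consistent homozygous assignment, so the count is 1.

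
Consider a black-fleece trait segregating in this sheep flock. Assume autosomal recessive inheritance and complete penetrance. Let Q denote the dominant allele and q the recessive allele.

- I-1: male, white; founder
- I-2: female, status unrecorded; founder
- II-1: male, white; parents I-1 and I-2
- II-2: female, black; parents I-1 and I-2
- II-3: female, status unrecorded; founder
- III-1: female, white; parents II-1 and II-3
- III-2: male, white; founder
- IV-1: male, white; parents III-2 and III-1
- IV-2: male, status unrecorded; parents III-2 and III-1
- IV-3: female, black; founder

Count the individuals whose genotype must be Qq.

1

Obligate heterozygotes: I-1 is white so carries Q and passed q to II-2 (qq), so I-1 is Qq.
Every other individual is either homozygous by phenotype or has at least one consistent homozygous assignment, so the count is 1.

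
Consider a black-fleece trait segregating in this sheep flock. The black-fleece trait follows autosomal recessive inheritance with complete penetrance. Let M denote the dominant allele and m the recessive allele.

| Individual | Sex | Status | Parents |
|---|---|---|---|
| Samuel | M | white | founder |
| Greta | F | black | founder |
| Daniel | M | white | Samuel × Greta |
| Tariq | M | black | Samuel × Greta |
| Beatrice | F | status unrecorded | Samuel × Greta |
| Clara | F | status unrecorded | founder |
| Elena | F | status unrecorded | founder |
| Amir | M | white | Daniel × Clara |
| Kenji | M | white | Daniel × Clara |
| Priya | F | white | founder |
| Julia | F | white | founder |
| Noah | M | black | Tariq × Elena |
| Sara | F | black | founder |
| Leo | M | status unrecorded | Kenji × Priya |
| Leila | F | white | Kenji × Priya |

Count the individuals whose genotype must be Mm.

2

Obligate heterozygotes: Samuel is white so carries M and passed m to Tariq (mm), so Samuel is Mm; Daniel is white so carries M and received m from Greta (mm), so Daniel is Mm.
Every other individual is either homozygous by phenotype or has at least one consistent homozygous assignment, so the count is 2.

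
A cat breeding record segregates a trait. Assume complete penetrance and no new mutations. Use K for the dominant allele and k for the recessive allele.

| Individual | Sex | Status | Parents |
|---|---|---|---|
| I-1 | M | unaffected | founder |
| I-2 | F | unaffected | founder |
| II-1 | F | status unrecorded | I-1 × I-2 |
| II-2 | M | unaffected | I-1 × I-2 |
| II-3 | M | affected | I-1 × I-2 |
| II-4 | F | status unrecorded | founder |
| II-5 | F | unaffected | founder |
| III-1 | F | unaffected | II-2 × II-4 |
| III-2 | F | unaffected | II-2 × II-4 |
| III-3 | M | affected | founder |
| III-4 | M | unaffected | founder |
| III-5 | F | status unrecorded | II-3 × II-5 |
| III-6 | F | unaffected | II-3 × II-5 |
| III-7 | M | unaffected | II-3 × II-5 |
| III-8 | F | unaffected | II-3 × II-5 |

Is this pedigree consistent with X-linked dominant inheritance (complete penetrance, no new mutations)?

Under X-linked dominant, II-3 (affected, male) cannot arise from I-1 (unaffected) × I-2 (unaffected).

No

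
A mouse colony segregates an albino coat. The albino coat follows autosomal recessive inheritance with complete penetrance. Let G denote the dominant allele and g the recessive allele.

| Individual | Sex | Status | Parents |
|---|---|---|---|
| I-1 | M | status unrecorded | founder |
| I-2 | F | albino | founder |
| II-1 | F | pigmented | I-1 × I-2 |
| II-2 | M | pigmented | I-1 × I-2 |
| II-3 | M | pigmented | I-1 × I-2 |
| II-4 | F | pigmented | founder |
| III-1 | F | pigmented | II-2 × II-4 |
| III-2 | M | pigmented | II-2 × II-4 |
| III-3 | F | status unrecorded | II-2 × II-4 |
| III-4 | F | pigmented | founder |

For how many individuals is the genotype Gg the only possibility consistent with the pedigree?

3

Obligate heterozygotes: II-1 is pigmented so carries G and received g from I-2 (gg), so II-1 is Gg; II-2 is pigmented so carries G and received g from I-2 (gg), so II-2 is Gg; II-3 is pigmented so carries G and received g from I-2 (gg), so II-3 is Gg.
Every other individual is either homozygous by phenotype or has at least one consistent homozygous assignment, so the count is 3.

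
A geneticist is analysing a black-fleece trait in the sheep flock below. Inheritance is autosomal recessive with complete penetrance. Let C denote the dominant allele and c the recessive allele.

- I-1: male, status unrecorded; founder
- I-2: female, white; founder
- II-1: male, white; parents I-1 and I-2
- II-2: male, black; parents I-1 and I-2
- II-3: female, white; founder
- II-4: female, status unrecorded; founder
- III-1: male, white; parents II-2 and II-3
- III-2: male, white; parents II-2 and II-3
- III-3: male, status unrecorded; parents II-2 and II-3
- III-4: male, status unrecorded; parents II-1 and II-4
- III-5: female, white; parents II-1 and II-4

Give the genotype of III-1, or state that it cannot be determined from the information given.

From phenotype alone, III-1 is CC or Cc.
III-1 is white so carries C and received c from II-2 (cc), so III-1 is Cc.

Cc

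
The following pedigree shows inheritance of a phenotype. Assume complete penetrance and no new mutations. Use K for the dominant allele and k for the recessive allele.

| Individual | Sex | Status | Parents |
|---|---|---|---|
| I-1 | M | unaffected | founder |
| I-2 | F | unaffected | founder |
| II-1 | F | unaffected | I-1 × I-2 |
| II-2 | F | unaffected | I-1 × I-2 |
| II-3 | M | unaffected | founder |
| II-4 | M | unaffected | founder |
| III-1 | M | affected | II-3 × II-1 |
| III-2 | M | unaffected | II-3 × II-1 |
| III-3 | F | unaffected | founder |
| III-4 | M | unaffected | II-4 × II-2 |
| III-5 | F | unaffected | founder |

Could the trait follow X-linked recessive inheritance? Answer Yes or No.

A consistent assignment under X-linked recessive exists: I-1 X^K Y, I-2 X^K X^k, II-1 X^K X^k, II-2 X^K X^K, II-3 X^K Y, II-4 X^K Y, III-1 X^k Y, III-2 X^K Y, III-3 X^K X^K, III-4 X^K Y, III-5 X^K X^K.
In this assignment every recorded phenotype matches its genotype and every non-founder's genotype is obtainable from its parents' genotypes, so the pedigree is consistent.

Yes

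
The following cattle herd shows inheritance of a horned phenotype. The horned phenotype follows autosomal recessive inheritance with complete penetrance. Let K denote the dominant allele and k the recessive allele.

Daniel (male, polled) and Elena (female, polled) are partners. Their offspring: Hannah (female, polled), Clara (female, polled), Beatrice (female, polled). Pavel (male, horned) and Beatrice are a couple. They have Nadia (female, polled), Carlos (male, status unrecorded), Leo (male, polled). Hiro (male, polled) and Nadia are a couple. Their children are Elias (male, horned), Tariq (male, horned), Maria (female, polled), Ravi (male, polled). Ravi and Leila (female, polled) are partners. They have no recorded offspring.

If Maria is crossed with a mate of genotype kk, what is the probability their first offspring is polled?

2/3

Hiro is polled so carries K and passed k to Elias (kk), so Hiro is Kk.
Nadia is polled so carries K and received k from Pavel (kk), so Nadia is Kk.
Maria is a polled offspring of Hiro (Kk) × Nadia (Kk), whose cross gives 1/4 KK : 1/2 Kk : 1/4 kk; conditioning on being polled, Maria is KK with probability 1/3, Kk with probability 2/3.
Summing over parental genotype combinations, P(offspring is polled) = 1/3·1 + 2/3·1/2 = 2/3.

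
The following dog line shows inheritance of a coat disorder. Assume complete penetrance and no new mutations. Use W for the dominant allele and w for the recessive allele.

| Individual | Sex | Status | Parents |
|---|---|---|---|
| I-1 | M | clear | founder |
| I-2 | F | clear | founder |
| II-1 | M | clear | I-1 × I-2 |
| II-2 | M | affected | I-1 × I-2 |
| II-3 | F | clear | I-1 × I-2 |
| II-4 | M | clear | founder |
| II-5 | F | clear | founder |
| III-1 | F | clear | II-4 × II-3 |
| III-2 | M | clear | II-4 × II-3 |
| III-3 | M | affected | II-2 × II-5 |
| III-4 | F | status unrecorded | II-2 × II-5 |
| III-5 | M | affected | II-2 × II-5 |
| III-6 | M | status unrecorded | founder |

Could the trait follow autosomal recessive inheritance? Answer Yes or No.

Yes

A consistent assignment under autosomal recessive exists: I-1 Ww, I-2 Ww, II-1 WW, II-2 ww, II-3 WW, II-4 WW, II-5 Ww, III-1 WW, III-2 WW, III-3 ww, III-4 Ww, III-5 ww, III-6 WW.
In this assignment every recorded phenotype matches its genotype and every non-founder's genotype is obtainable from its parents' genotypes, so the pedigree is consistent.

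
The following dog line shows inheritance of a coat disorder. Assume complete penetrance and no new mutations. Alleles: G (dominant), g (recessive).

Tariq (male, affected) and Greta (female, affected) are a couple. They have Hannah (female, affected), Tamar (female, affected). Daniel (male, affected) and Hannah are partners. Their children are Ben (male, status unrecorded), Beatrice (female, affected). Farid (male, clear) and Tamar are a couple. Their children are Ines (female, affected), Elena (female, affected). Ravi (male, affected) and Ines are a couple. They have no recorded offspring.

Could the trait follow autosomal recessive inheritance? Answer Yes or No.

A consistent assignment under autosomal recessive exists: Tariq gg, Greta gg, Hannah gg, Tamar gg, Daniel gg, Farid Gg, Ben gg, Beatrice gg, Ines gg, Elena gg, Ravi gg.
In this assignment every recorded phenotype matches its genotype and every non-founder's genotype is obtainable from its parents' genotypes, so the pedigree is consistent.

Yes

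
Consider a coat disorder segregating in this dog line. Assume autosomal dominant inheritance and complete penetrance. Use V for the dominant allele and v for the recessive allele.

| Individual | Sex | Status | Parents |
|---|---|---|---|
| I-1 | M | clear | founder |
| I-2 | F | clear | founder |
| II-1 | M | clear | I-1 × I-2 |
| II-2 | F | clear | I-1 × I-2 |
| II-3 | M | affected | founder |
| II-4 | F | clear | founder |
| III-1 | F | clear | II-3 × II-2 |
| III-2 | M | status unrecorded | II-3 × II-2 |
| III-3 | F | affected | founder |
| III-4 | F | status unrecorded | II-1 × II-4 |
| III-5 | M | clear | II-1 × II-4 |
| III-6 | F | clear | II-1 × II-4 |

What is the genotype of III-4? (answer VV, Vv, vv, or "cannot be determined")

From phenotype alone, III-4 is VV or Vv or vv.
III-4 received v from II-1 (vv) and received v from II-4 (vv), so III-4 is vv.

vv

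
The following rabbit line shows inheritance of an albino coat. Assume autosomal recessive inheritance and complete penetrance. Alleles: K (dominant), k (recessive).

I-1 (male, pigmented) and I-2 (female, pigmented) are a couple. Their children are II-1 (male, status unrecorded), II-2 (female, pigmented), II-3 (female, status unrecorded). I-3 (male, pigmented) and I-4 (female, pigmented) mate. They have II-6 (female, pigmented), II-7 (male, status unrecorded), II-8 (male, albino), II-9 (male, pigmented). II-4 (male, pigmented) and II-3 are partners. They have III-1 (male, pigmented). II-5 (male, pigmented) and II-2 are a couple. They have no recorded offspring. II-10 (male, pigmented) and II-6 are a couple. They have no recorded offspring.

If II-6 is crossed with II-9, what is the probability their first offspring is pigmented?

8/9

I-3 is pigmented so carries K and passed k to II-8 (kk), so I-3 is Kk.
I-4 is pigmented so carries K and passed k to II-8 (kk), so I-4 is Kk.
II-6 is a pigmented offspring of I-3 (Kk) × I-4 (Kk), whose cross gives 1/4 KK : 1/2 Kk : 1/4 kk; conditioning on being pigmented, II-6 is KK with probability 1/3, Kk with probability 2/3.
II-9 is a pigmented offspring of I-3 (Kk) × I-4 (Kk), whose cross gives 1/4 KK : 1/2 Kk : 1/4 kk; conditioning on being pigmented, II-9 is KK with probability 1/3, Kk with probability 2/3.
Summing over parental genotype combinations, P(offspring is pigmented) = 1/9·1 + 2/9·1 + 2/9·1 + 4/9·3/4 = 8/9.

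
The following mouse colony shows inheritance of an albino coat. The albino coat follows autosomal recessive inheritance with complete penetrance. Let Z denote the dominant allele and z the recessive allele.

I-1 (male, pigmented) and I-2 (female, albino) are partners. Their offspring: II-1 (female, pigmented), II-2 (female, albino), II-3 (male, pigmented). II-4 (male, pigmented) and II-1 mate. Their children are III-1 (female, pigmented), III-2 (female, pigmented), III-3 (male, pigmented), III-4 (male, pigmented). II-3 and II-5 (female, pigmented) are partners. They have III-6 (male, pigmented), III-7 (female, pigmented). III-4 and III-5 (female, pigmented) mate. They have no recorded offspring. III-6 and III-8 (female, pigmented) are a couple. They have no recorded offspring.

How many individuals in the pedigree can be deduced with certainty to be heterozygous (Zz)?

Obligate heterozygotes: I-1 is pigmented so carries Z and passed z to II-2 (zz), so I-1 is Zz; II-1 is pigmented so carries Z and received z from I-2 (zz), so II-1 is Zz; II-3 is pigmented so carries Z and received z from I-2 (zz), so II-3 is Zz.
Every other individual is either homozygous by phenotype or has at least one consistent homozygous assignment, so the count is 3.

3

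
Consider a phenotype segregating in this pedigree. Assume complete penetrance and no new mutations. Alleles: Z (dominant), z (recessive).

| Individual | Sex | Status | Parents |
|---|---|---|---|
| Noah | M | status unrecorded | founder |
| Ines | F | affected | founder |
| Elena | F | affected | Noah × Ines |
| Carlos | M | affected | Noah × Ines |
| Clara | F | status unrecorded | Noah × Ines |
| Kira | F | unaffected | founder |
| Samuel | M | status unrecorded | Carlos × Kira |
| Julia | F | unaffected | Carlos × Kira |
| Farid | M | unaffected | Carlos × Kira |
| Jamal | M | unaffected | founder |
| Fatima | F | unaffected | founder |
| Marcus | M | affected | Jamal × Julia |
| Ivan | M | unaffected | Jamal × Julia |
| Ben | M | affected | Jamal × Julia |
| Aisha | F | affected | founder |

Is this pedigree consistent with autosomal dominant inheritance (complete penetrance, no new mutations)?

Under autosomal dominant, Marcus (affected, male) cannot arise from Jamal (unaffected) × Julia (unaffected).

No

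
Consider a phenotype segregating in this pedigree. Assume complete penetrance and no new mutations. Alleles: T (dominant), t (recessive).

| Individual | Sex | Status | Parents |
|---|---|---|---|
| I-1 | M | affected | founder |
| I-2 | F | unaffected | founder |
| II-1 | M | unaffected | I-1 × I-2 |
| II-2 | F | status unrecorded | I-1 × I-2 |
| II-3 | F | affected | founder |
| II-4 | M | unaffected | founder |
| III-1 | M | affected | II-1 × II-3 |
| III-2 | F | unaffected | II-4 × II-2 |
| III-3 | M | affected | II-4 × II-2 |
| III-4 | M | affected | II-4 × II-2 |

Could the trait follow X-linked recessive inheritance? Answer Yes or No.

Yes

A consistent assignment under X-linked recessive exists: I-1 X^t Y, I-2 X^T X^T, II-1 X^T Y, II-2 X^T X^t, II-3 X^t X^t, II-4 X^T Y, III-1 X^t Y, III-2 X^T X^T, III-3 X^t Y, III-4 X^t Y.
In this assignment every recorded phenotype matches its genotype and every non-founder's genotype is obtainable from its parents' genotypes, so the pedigree is consistent.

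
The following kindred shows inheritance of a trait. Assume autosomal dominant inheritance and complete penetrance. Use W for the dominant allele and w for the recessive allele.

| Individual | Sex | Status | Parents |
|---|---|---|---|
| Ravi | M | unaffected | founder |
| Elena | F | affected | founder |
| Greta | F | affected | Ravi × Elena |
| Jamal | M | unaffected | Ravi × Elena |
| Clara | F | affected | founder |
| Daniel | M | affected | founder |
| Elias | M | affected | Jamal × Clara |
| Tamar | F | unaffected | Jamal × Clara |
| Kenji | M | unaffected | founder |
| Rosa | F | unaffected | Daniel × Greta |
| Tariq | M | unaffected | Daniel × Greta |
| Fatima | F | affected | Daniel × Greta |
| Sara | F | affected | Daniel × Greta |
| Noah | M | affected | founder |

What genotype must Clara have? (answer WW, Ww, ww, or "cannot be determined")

Ww

From phenotype alone, Clara is WW or Ww.
Clara is affected so carries W and passed w to Tamar (ww), so Clara is Ww.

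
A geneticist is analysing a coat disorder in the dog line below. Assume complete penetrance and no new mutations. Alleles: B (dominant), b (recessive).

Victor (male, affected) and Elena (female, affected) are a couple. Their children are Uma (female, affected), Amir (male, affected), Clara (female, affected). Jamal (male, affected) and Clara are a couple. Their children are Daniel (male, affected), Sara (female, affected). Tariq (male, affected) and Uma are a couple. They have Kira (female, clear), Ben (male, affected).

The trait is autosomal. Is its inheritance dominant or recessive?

Tariq and Uma are both affected yet have a clear child Kira. Under a recessive model two affected parents are homozygous and every child would be affected, so the trait cannot be recessive.

dominant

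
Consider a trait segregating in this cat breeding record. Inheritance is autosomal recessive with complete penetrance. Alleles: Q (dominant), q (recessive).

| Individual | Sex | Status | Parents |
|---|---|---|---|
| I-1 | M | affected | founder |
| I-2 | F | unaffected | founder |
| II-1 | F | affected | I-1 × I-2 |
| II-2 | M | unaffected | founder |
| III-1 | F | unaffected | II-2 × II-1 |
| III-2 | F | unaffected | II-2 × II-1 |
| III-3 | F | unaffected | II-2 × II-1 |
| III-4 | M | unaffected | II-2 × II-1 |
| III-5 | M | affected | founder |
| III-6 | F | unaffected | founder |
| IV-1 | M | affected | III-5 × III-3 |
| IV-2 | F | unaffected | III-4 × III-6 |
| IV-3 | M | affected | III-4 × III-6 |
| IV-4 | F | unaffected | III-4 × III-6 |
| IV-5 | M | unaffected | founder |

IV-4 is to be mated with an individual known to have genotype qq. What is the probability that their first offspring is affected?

1/3

III-4 is unaffected so carries Q and received q from II-1 (qq), so III-4 is Qq.
III-6 is unaffected so carries Q and passed q to IV-3 (qq), so III-6 is Qq.
IV-4 is an unaffected offspring of III-4 (Qq) × III-6 (Qq), whose cross gives 1/4 QQ : 1/2 Qq : 1/4 qq; conditioning on being unaffected, IV-4 is QQ with probability 1/3, Qq with probability 2/3.
Summing over parental genotype combinations, P(offspring is affected) = 2/3·1/2 = 1/3.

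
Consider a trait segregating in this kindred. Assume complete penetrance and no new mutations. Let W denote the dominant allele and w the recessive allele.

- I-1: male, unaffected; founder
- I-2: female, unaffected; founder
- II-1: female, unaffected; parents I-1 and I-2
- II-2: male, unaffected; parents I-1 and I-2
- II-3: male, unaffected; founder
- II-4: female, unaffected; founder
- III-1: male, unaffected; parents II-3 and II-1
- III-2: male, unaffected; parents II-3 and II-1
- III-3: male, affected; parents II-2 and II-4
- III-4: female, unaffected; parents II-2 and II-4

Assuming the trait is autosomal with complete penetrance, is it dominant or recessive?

recessive

II-2 and II-4 are both unaffected yet have an affected child III-3. Under dominance, an affected child requires at least one affected parent, so the trait cannot be dominant.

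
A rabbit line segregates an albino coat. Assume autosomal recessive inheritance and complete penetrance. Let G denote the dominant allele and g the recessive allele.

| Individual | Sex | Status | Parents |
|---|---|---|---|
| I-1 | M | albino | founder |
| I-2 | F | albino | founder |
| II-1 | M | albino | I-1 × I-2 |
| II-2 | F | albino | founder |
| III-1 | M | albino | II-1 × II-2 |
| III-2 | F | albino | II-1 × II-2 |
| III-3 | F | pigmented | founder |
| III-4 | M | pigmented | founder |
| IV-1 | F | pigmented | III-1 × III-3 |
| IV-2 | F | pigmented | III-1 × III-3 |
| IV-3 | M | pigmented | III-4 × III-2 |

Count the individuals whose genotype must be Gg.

Obligate heterozygotes: IV-1 is pigmented so carries G and received g from III-1 (gg), so IV-1 is Gg; IV-2 is pigmented so carries G and received g from III-1 (gg), so IV-2 is Gg; IV-3 is pigmented so carries G and received g from III-2 (gg), so IV-3 is Gg.
Every other individual is either homozygous by phenotype or has at least one consistent homozygous assignment, so the count is 3.

3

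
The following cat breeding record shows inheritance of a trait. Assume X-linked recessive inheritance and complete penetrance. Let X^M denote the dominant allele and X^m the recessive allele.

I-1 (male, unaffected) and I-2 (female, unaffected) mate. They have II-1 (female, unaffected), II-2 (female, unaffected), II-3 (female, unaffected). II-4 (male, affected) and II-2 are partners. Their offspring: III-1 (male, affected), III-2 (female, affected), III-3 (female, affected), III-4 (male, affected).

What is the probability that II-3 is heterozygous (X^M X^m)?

I-1 is unaffected, so I-1 is X^M Y.
I-2 is unaffected so carries M and passed m to II-2 (X^M X^m, whose M came from I-1), so I-2 is X^M X^m.
Their cross gives offspring ratios 1/2 X^M X^M : 1/2 X^M X^m. Conditioning on II-3 being unaffected, P(X^M X^m) = 1/2 / 1 = 1/2.

1/2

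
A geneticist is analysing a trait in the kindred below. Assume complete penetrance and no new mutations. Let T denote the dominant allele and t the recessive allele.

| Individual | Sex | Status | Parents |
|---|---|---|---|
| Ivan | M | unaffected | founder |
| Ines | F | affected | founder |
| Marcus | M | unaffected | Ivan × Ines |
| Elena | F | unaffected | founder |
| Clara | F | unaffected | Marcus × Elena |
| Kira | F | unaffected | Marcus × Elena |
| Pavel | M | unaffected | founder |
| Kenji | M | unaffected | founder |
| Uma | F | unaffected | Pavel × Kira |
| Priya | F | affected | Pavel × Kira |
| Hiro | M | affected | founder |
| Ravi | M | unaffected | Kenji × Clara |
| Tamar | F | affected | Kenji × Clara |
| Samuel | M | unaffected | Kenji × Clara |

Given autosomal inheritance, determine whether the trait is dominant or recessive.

recessive

Pavel and Kira are both unaffected yet have an affected child Priya. Under dominance, an affected child requires at least one affected parent, so the trait cannot be dominant.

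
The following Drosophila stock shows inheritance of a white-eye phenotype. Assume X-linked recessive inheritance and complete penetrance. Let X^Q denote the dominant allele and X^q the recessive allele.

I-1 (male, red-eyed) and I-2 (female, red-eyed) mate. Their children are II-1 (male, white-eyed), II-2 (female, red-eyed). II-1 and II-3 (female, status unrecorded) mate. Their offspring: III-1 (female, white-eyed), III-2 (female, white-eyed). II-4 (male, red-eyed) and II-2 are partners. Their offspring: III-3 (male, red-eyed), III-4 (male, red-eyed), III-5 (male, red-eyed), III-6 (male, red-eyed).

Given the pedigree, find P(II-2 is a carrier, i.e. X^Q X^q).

I-1 is red-eyed, so I-1 is X^Q Y.
I-2 is red-eyed so carries Q and passed q to II-1 (X^q Y), so I-2 is X^Q X^q.
Their cross gives offspring ratios 1/2 X^Q X^Q : 1/2 X^Q X^q. Conditioning on II-2 being red-eyed, P(X^Q X^q) = 1/2 / 1 = 1/2 before taking II-2's own offspring into account.
II-4 is red-eyed, so II-4 is X^Q Y.
Now use II-2's offspring. Probability of each recorded status — red-eyed son III-3: 1/2 if II-2 is X^Q X^q, 1 if X^Q X^Q; red-eyed son III-4: 1/2 if II-2 is X^Q X^q, 1 if X^Q X^Q; red-eyed son III-5: 1/2 if II-2 is X^Q X^q, 1 if X^Q X^Q; red-eyed son III-6: 1/2 if II-2 is X^Q X^q, 1 if X^Q X^Q.
Bayes: P(X^Q X^q) = 1/2·1/16 / (1/2·1/16 + 1/2·1) = 1/17.

1/17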